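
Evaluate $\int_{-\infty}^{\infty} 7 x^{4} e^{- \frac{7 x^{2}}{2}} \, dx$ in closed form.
$\frac{3 \sqrt{14} \sqrt{\pi}}{49}$

Begin with the known integral
$$J(a) = \int_{-\infty}^{\infty} 7 e^{- a x^{2}} \, dx = \frac{7 \sqrt{\pi}}{\sqrt{a}}.$$

Differentiating under the integral sign brings down a factor of $(-x^2)$:
$$\frac{dJ}{da} = \int_{-\infty}^{\infty} - 7 x^{2} e^{- a x^{2}} \, dx = - \frac{7 \sqrt{\pi}}{2 a^{\frac{3}{2}}}.$$

Repeating twice in total — each differentiation brings down another $(-x^2)$ — gives
$$\frac{d^{2}J}{da^{2}} = \int_{-\infty}^{\infty} 7 x^{4} e^{- a x^{2}} \, dx = \frac{21 \sqrt{\pi}}{4 a^{\frac{5}{2}}},$$
and the integrand here is exactly the target integrand, so $I = \frac{21 \sqrt{\pi}}{4 a^{\frac{5}{2}}}$.

Setting $a = \frac{7}{2}$:
$$I = \frac{3 \sqrt{14} \sqrt{\pi}}{49}.$$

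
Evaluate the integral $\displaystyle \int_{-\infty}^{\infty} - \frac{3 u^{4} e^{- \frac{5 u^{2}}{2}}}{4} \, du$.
$- \frac{9 \sqrt{10} \sqrt{\pi}}{500}$

Start from the elementary integral
$$J(a) = \int_{-\infty}^{\infty} - \frac{3 e^{- a u^{2}}}{4} \, du = - \frac{3 \sqrt{\pi}}{4 \sqrt{a}}.$$

Differentiating under the integral sign brings down a factor of $(-u^2)$:
$$\frac{dJ}{da} = \int_{-\infty}^{\infty} \frac{3 u^{2} e^{- a u^{2}}}{4} \, du = \frac{3 \sqrt{\pi}}{8 a^{\frac{3}{2}}}.$$

Repeating twice in total — each differentiation brings down another $(-u^2)$ — gives
$$\frac{d^{2}J}{da^{2}} = \int_{-\infty}^{\infty} - \frac{3 u^{4} e^{- a u^{2}}}{4} \, du = - \frac{9 \sqrt{\pi}}{16 a^{\frac{5}{2}}},$$
and the integrand here is exactly the target integrand, so $I = - \frac{9 \sqrt{\pi}}{16 a^{\frac{5}{2}}}$.

Setting $a = \frac{5}{2}$:
$$I = - \frac{9 \sqrt{10} \sqrt{\pi}}{500}.$$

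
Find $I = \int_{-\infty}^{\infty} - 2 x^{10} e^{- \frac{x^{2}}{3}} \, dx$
$- \frac{229635 \sqrt{3} \sqrt{\pi}}{16}$

Consider the simpler parametrised integral
$$J(a) = \int_{-\infty}^{\infty} - 2 e^{- a x^{2}} \, dx = - \frac{2 \sqrt{\pi}}{\sqrt{a}}.$$

Differentiating under the integral sign brings down a factor of $(-x^2)$:
$$\frac{dJ}{da} = \int_{-\infty}^{\infty} 2 x^{2} e^{- a x^{2}} \, dx = \frac{\sqrt{\pi}}{a^{\frac{3}{2}}}.$$

Repeating $5$ times in total — each differentiation brings down another $(-x^2)$ — gives
$$\frac{d^{5}J}{da^{5}} = \int_{-\infty}^{\infty} 2 x^{10} e^{- a x^{2}} \, dx = \frac{945 \sqrt{\pi}}{16 a^{\frac{11}{2}}},$$
and the integrand here is $(-1)^{5}$ times the target integrand, so $I = (-1)^{5}\,\frac{d^{5}J}{da^{5}} = - \frac{945 \sqrt{\pi}}{16 a^{\frac{11}{2}}}$.

Setting $a = \frac{1}{3}$:
$$I = - \frac{229635 \sqrt{3} \sqrt{\pi}}{16}.$$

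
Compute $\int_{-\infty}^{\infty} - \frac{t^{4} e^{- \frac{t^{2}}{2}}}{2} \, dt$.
$- \frac{3 \sqrt{2} \sqrt{\pi}}{2}$

Consider the simpler parametrised integral
$$J(a) = \int_{-\infty}^{\infty} - \frac{e^{- a t^{2}}}{2} \, dt = - \frac{\sqrt{\pi}}{2 \sqrt{a}}.$$

Differentiating under the integral sign brings down a factor of $(-t^2)$:
$$\frac{dJ}{da} = \int_{-\infty}^{\infty} \frac{t^{2} e^{- a t^{2}}}{2} \, dt = \frac{\sqrt{\pi}}{4 a^{\frac{3}{2}}}.$$

Repeating twice in total — each differentiation brings down another $(-t^2)$ — gives
$$\frac{d^{2}J}{da^{2}} = \int_{-\infty}^{\infty} - \frac{t^{4} e^{- a t^{2}}}{2} \, dt = - \frac{3 \sqrt{\pi}}{8 a^{\frac{5}{2}}},$$
and the integrand here is exactly the target integrand, so $I = - \frac{3 \sqrt{\pi}}{8 a^{\frac{5}{2}}}$.

Setting $a = \frac{1}{2}$:
$$I = - \frac{3 \sqrt{2} \sqrt{\pi}}{2}.$$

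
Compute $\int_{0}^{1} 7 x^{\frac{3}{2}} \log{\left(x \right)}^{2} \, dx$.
$\frac{112}{125}$

Consider the simpler parametrised integral
$$J(a) = \int_{0}^{1} 7 x^{a} \, dx = \frac{7}{a + 1}.$$

Differentiating under the integral sign brings down a factor of $\ln x$:
$$\frac{dJ}{da} = \int_{0}^{1} 7 x^{a} \log{\left(x \right)} \, dx = - \frac{7}{\left(a + 1\right)^{2}}.$$

Repeating twice in total — each differentiation brings down another $\ln x$ — gives
$$\frac{d^{2}J}{da^{2}} = \int_{0}^{1} 7 x^{a} \log{\left(x \right)}^{2} \, dx = \frac{14}{\left(a + 1\right)^{3}},$$
and the integrand here is exactly the target integrand, so $I = \frac{14}{\left(a + 1\right)^{3}}$.

Setting $a = \frac{3}{2}$:
$$I = \frac{112}{125}.$$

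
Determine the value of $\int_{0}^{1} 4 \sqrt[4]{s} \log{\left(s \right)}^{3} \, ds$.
$- \frac{6144}{625}$

Consider the simpler parametrised integral
$$J(a) = \int_{0}^{1} 4 s^{a} \, ds = \frac{4}{a + 1}.$$

Differentiating under the integral sign brings down a factor of $\ln s$:
$$\frac{dJ}{da} = \int_{0}^{1} 4 s^{a} \log{\left(s \right)} \, ds = - \frac{4}{\left(a + 1\right)^{2}}.$$

Repeating $3$ times in total — each differentiation brings down another $\ln s$ — gives
$$\frac{d^{3}J}{da^{3}} = \int_{0}^{1} 4 s^{a} \log{\left(s \right)}^{3} \, ds = - \frac{24}{\left(a + 1\right)^{4}},$$
and the integrand here is exactly the target integrand, so $I = - \frac{24}{\left(a + 1\right)^{4}}$.

Setting $a = \frac{1}{4}$:
$$I = - \frac{6144}{625}.$$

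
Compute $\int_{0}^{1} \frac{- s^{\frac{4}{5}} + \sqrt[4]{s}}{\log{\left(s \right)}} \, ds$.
$\log{\left(\frac{25}{36} \right)}$

Consider the one-parameter family: let $I(a) = \int_{0}^{1} \frac{- s^{\frac{4}{5}} + s^{a}}{\log{\left(s \right)}} \, ds$.

Since $\dfrac{\partial}{\partial a}\,s^{a} = s^{a} \ln s$, the $\ln s$ in the denominator cancels and
$$\frac{dI}{da} = \int_{0}^{1} s^{a} \, ds = \left[\frac{s^{a+1}}{a+1}\right]_0^1 = \frac{1}{a + 1}.$$

Integrating with respect to $a$ gives $I(a) = \log{\left(\frac{5 a}{9} + \frac{5}{9} \right)} + C$.

At $a = \frac{4}{5}$ the integrand is identically $0$, so $I(\frac{4}{5}) = 0$. The closed form gives $0$, hence $C = 0$.

Setting $a = \frac{1}{4}$:
$$I = \log{\left(\frac{25}{36} \right)}.$$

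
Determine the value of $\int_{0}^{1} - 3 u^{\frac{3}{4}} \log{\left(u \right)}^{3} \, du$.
$\frac{4608}{2401}$

Consider the simpler parametrised integral
$$J(a) = \int_{0}^{1} - 3 u^{a} \, du = - \frac{3}{a + 1}.$$

Differentiating under the integral sign brings down a factor of $\ln u$:
$$\frac{dJ}{da} = \int_{0}^{1} - 3 u^{a} \log{\left(u \right)} \, du = \frac{3}{\left(a + 1\right)^{2}}.$$

Repeating $3$ times in total — each differentiation brings down another $\ln u$ — gives
$$\frac{d^{3}J}{da^{3}} = \int_{0}^{1} - 3 u^{a} \log{\left(u \right)}^{3} \, du = \frac{18}{\left(a + 1\right)^{4}},$$
and the integrand here is exactly the target integrand, so $I = \frac{18}{\left(a + 1\right)^{4}}$.

Setting $a = \frac{3}{4}$:
$$I = \frac{4608}{2401}.$$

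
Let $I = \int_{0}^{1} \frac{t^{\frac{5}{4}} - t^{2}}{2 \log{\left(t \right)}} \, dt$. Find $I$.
$- \log{\left(2 \right)} + \frac{\log{\left(3 \right)}}{2}$

Introduce a parameter $a$ in the exponent: let $I(a) = \int_{0}^{1} \frac{t^{\frac{5}{4}} - t^{a}}{2 \log{\left(t \right)}} \, dt$.

Since $\dfrac{\partial}{\partial a}\,t^{a} = t^{a} \ln t$, the $\ln t$ in the denominator cancels and
$$\frac{dI}{da} = \int_{0}^{1} - \frac{1}{2} t^{a} \, dt = - \frac{1}{2} \left[\frac{t^{a+1}}{a+1}\right]_0^1 = - \frac{1}{2 a + 2}.$$

Integrating with respect to $a$ gives $I(a) = - \frac{\log{\left(a + 1 \right)}}{2} - \log{\left(2 \right)} + \log{\left(3 \right)} + C$.

At $a = \frac{5}{4}$ the integrand is identically $0$, so $I(\frac{5}{4}) = 0$. The closed form gives $0$, hence $C = 0$.

Setting $a = 2$:
$$I = - \log{\left(2 \right)} + \frac{\log{\left(3 \right)}}{2}.$$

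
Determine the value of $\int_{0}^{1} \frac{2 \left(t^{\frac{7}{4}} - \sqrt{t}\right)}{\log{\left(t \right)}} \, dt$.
$- \log{\left(\frac{36}{121} \right)}$

Replace the exponent $\frac{1}{2}$ by a parameter $a$: let $I(a) = \int_{0}^{1} \frac{2 \left(t^{\frac{7}{4}} - t^{a}\right)}{\log{\left(t \right)}} \, dt$.

Since $\dfrac{\partial}{\partial a}\,t^{a} = t^{a} \ln t$, the $\ln t$ in the denominator cancels and
$$\frac{dI}{da} = \int_{0}^{1} -2 t^{a} \, dt = -2 \left[\frac{t^{a+1}}{a+1}\right]_0^1 = - \frac{2}{a + 1}.$$

Integrating with respect to $a$ gives $I(a) = - \log{\left(\frac{16 \left(a + 1\right)^{2}}{121} \right)} + C$.

At $a = \frac{7}{4}$ the integrand is identically $0$, so $I(\frac{7}{4}) = 0$. The closed form gives $0$, hence $C = 0$.

Setting $a = \frac{1}{2}$:
$$I = - \log{\left(\frac{36}{121} \right)}.$$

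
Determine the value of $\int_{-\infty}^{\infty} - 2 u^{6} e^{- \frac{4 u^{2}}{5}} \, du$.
$- \frac{1875 \sqrt{5} \sqrt{\pi}}{512}$

Start from the elementary integral
$$J(a) = \int_{-\infty}^{\infty} - 2 e^{- a u^{2}} \, du = - \frac{2 \sqrt{\pi}}{\sqrt{a}}.$$

Differentiating under the integral sign brings down a factor of $(-u^2)$:
$$\frac{dJ}{da} = \int_{-\infty}^{\infty} 2 u^{2} e^{- a u^{2}} \, du = \frac{\sqrt{\pi}}{a^{\frac{3}{2}}}.$$

Repeating $3$ times in total — each differentiation brings down another $(-u^2)$ — gives
$$\frac{d^{3}J}{da^{3}} = \int_{-\infty}^{\infty} 2 u^{6} e^{- a u^{2}} \, du = \frac{15 \sqrt{\pi}}{4 a^{\frac{7}{2}}},$$
and the integrand here is $(-1)^{3}$ times the target integrand, so $I = (-1)^{3}\,\frac{d^{3}J}{da^{3}} = - \frac{15 \sqrt{\pi}}{4 a^{\frac{7}{2}}}$.

Setting $a = \frac{4}{5}$:
$$I = - \frac{1875 \sqrt{5} \sqrt{\pi}}{512}.$$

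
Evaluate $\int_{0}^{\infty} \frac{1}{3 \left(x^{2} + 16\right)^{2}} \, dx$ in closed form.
$\frac{\pi}{768}$

Start from the standard arctangent integral
$$J(a) = \int_{0}^{\infty} \frac{1}{3 \left(a^{2} + x^{2}\right)} \, dx = \frac{\pi}{6 a}.$$

Differentiating under the integral sign with respect to $a$,
$$\frac{dJ}{da} = \int_{0}^{\infty} - \frac{2 a}{3 \left(a^{2} + x^{2}\right)^{2}} \, dx = - \frac{\pi}{6 a^{2}},$$
so $\int_{0}^{\infty} \frac{1}{3 \left(a^{2} + x^{2}\right)^{2}} \, dx = \frac{\pi}{12 a^{3}}$.

Setting $a = 4$:
$$I = \frac{\pi}{768}.$$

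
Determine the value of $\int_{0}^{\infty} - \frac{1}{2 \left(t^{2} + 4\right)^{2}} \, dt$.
$- \frac{\pi}{64}$

Begin with the known result
$$J(a) = \int_{0}^{\infty} - \frac{1}{2 \left(a^{2} + t^{2}\right)} \, dt = - \frac{\pi}{4 a}.$$

Differentiating under the integral sign with respect to $a$,
$$\frac{dJ}{da} = \int_{0}^{\infty} \frac{a}{\left(a^{2} + t^{2}\right)^{2}} \, dt = \frac{\pi}{4 a^{2}},$$
so $\int_{0}^{\infty} - \frac{1}{2 \left(a^{2} + t^{2}\right)^{2}} \, dt = - \frac{\pi}{8 a^{3}}$.

Setting $a = 2$:
$$I = - \frac{\pi}{64}.$$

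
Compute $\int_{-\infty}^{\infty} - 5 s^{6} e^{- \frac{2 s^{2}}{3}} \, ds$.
$- \frac{2025 \sqrt{6} \sqrt{\pi}}{128}$

Begin with the known integral
$$J(a) = \int_{-\infty}^{\infty} - 5 e^{- a s^{2}} \, ds = - \frac{5 \sqrt{\pi}}{\sqrt{a}}.$$

Differentiating under the integral sign brings down a factor of $(-s^2)$:
$$\frac{dJ}{da} = \int_{-\infty}^{\infty} 5 s^{2} e^{- a s^{2}} \, ds = \frac{5 \sqrt{\pi}}{2 a^{\frac{3}{2}}}.$$

Repeating $3$ times in total — each differentiation brings down another $(-s^2)$ — gives
$$\frac{d^{3}J}{da^{3}} = \int_{-\infty}^{\infty} 5 s^{6} e^{- a s^{2}} \, ds = \frac{75 \sqrt{\pi}}{8 a^{\frac{7}{2}}},$$
and the integrand here is $(-1)^{3}$ times the target integrand, so $I = (-1)^{3}\,\frac{d^{3}J}{da^{3}} = - \frac{75 \sqrt{\pi}}{8 a^{\frac{7}{2}}}$.

Setting $a = \frac{2}{3}$:
$$I = - \frac{2025 \sqrt{6} \sqrt{\pi}}{128}.$$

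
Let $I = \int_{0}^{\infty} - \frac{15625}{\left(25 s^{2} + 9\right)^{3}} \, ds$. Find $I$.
$- \frac{3125 \pi}{1296}$

Recall the elementary integral
$$J(a) = \int_{0}^{\infty} - \frac{1}{a^{2} + s^{2}} \, ds = - \frac{\pi}{2 a}.$$

Differentiating under the integral sign with respect to $a$,
$$\frac{dJ}{da} = \int_{0}^{\infty} \frac{2 a}{\left(a^{2} + s^{2}\right)^{2}} \, ds = \frac{\pi}{2 a^{2}},$$
so $\int_{0}^{\infty} - \frac{1}{\left(a^{2} + s^{2}\right)^{2}} \, ds = - \frac{\pi}{4 a^{3}}$.

Repeating — each differentiation of $1/(s^2+a^2)^j$ produces $-2ja/(s^2+a^2)^{j+1}$ — and dividing through by $-2ja$ at each step yields, after $2$ differentiations in total,
$$\int_{0}^{\infty} - \frac{1}{\left(a^{2} + s^{2}\right)^{3}} \, ds = - \frac{3 \pi}{16 a^{5}}.$$

Setting $a = \frac{3}{5}$:
$$I = - \frac{3125 \pi}{1296}.$$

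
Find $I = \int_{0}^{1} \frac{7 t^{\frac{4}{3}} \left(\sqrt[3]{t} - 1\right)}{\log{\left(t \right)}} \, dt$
$\log{\left(\frac{2097152}{823543} \right)}$

Consider the one-parameter family: let $I(a) = \int_{0}^{1} \frac{7 \left(- t^{\frac{4}{3}} + t^{a}\right)}{\log{\left(t \right)}} \, dt$.

Since $\dfrac{\partial}{\partial a}\,t^{a} = t^{a} \ln t$, the $\ln t$ in the denominator cancels and
$$\frac{dI}{da} = \int_{0}^{1} 7 t^{a} \, dt = 7 \left[\frac{t^{a+1}}{a+1}\right]_0^1 = \frac{7}{a + 1}.$$

Integrating with respect to $a$ gives $I(a) = \log{\left(\frac{2187 \left(a + 1\right)^{7}}{823543} \right)} + C$.

At $a = \frac{4}{3}$ the integrand is identically $0$, so $I(\frac{4}{3}) = 0$. The closed form gives $0$, hence $C = 0$.

Setting $a = \frac{5}{3}$:
$$I = \log{\left(\frac{2097152}{823543} \right)}.$$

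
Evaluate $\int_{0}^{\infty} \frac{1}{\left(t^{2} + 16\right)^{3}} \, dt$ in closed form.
$\frac{3 \pi}{16384}$

Recall the elementary integral
$$J(a) = \int_{0}^{\infty} \frac{1}{a^{2} + t^{2}} \, dt = \frac{\pi}{2 a}.$$

Differentiating under the integral sign with respect to $a$,
$$\frac{dJ}{da} = \int_{0}^{\infty} - \frac{2 a}{\left(a^{2} + t^{2}\right)^{2}} \, dt = - \frac{\pi}{2 a^{2}},$$
so $\int_{0}^{\infty} \frac{1}{\left(a^{2} + t^{2}\right)^{2}} \, dt = \frac{\pi}{4 a^{3}}$.

Repeating — each differentiation of $1/(t^2+a^2)^j$ produces $-2ja/(t^2+a^2)^{j+1}$ — and dividing through by $-2ja$ at each step yields, after $2$ differentiations in total,
$$\int_{0}^{\infty} \frac{1}{\left(a^{2} + t^{2}\right)^{3}} \, dt = \frac{3 \pi}{16 a^{5}}.$$

Setting $a = 4$:
$$I = \frac{3 \pi}{16384}.$$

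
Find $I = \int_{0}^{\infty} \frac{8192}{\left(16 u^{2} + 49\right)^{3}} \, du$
$\frac{384 \pi}{16807}$

Recall the elementary integral
$$J(a) = \int_{0}^{\infty} \frac{2}{a^{2} + u^{2}} \, du = \frac{\pi}{a}.$$

Differentiating under the integral sign with respect to $a$,
$$\frac{dJ}{da} = \int_{0}^{\infty} - \frac{4 a}{\left(a^{2} + u^{2}\right)^{2}} \, du = - \frac{\pi}{a^{2}},$$
so $\int_{0}^{\infty} \frac{2}{\left(a^{2} + u^{2}\right)^{2}} \, du = \frac{\pi}{2 a^{3}}$.

Repeating — each differentiation of $1/(u^2+a^2)^j$ produces $-2ja/(u^2+a^2)^{j+1}$ — and dividing through by $-2ja$ at each step yields, after $2$ differentiations in total,
$$\int_{0}^{\infty} \frac{2}{\left(a^{2} + u^{2}\right)^{3}} \, du = \frac{3 \pi}{8 a^{5}}.$$

Setting $a = \frac{7}{4}$:
$$I = \frac{384 \pi}{16807}.$$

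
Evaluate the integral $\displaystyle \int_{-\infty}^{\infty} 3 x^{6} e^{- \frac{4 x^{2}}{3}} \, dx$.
$\frac{1215 \sqrt{3} \sqrt{\pi}}{1024}$

Consider the simpler parametrised integral
$$J(a) = \int_{-\infty}^{\infty} 3 e^{- a x^{2}} \, dx = \frac{3 \sqrt{\pi}}{\sqrt{a}}.$$

Differentiating under the integral sign brings down a factor of $(-x^2)$:
$$\frac{dJ}{da} = \int_{-\infty}^{\infty} - 3 x^{2} e^{- a x^{2}} \, dx = - \frac{3 \sqrt{\pi}}{2 a^{\frac{3}{2}}}.$$

Repeating $3$ times in total — each differentiation brings down another $(-x^2)$ — gives
$$\frac{d^{3}J}{da^{3}} = \int_{-\infty}^{\infty} - 3 x^{6} e^{- a x^{2}} \, dx = - \frac{45 \sqrt{\pi}}{8 a^{\frac{7}{2}}},$$
and the integrand here is $(-1)^{3}$ times the target integrand, so $I = (-1)^{3}\,\frac{d^{3}J}{da^{3}} = \frac{45 \sqrt{\pi}}{8 a^{\frac{7}{2}}}$.

Setting $a = \frac{4}{3}$:
$$I = \frac{1215 \sqrt{3} \sqrt{\pi}}{1024}.$$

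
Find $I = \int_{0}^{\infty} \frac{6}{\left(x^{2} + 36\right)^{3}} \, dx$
$\frac{\pi}{6912}$

Start from the standard arctangent integral
$$J(a) = \int_{0}^{\infty} \frac{6}{a^{2} + x^{2}} \, dx = \frac{3 \pi}{a}.$$

Differentiating under the integral sign with respect to $a$,
$$\frac{dJ}{da} = \int_{0}^{\infty} - \frac{12 a}{\left(a^{2} + x^{2}\right)^{2}} \, dx = - \frac{3 \pi}{a^{2}},$$
so $\int_{0}^{\infty} \frac{6}{\left(a^{2} + x^{2}\right)^{2}} \, dx = \frac{3 \pi}{2 a^{3}}$.

Repeating — each differentiation of $1/(x^2+a^2)^j$ produces $-2ja/(x^2+a^2)^{j+1}$ — and dividing through by $-2ja$ at each step yields, after $2$ differentiations in total,
$$\int_{0}^{\infty} \frac{6}{\left(a^{2} + x^{2}\right)^{3}} \, dx = \frac{9 \pi}{8 a^{5}}.$$

Setting $a = 6$:
$$I = \frac{\pi}{6912}.$$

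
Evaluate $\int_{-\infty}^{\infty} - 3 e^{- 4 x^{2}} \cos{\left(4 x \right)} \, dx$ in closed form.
$- \frac{3 \sqrt{\pi}}{2 e}$

Define $I(b) = \int_{-\infty}^{\infty} - 3 e^{- 4 x^{2}} \cos{\left(b x \right)} \, dx$.

Differentiating under the integral sign,
$$I'(b) = \int_{-\infty}^{\infty} 3 x e^{- 4 x^{2}} \sin{\left(b x \right)} \, dx.$$

Integrate $\int_{-\infty}^{\infty} x \sin(b x)\, e^{- 4 x^{2}}\, dx$ by parts with $u = \sin(b x)$ and $dv = x\, e^{- 4 x^{2}}\, dx$, giving $v = - \frac{e^{- 4 x^{2}}}{8}$. The boundary term vanishes and
$$\int_{-\infty}^{\infty} x \sin(b x)\, e^{- 4 x^{2}}\, dx = \frac{b}{8} \int_{-\infty}^{\infty} \cos(b x)\, e^{- 4 x^{2}}\, dx,$$
so $I'(b) = - \frac{b}{8}\, I(b)$.

This is a separable first-order ODE; solving with the initial condition $I(0) = \int_{-\infty}^{\infty} - 3 e^{- 4 x^{2}}\,dx = - \frac{3 \sqrt{\pi}}{2}$ gives
$$I(b) = - \frac{3 \sqrt{\pi} e^{- \frac{b^{2}}{16}}}{2}.$$

Setting $b = 4$:
$$I = - \frac{3 \sqrt{\pi}}{2 e}.$$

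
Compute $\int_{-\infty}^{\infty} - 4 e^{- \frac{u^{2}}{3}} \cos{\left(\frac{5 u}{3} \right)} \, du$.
$- \frac{4 \sqrt{3} \sqrt{\pi}}{e^{\frac{25}{12}}}$

Let $b$ denote the cosine frequency and define $I(b) = \int_{-\infty}^{\infty} - 4 e^{- \frac{u^{2}}{3}} \cos{\left(b u \right)} \, du$.

Differentiating under the integral sign,
$$I'(b) = \int_{-\infty}^{\infty} 4 u e^{- \frac{u^{2}}{3}} \sin{\left(b u \right)} \, du.$$

Integrate $\int_{-\infty}^{\infty} u \sin(b u)\, e^{- \frac{u^{2}}{3}}\, du$ by parts with $w = \sin(b u)$ and $dv = u\, e^{- \frac{u^{2}}{3}}\, du$, giving $v = - \frac{3 e^{- \frac{u^{2}}{3}}}{2}$. The boundary term vanishes and
$$\int_{-\infty}^{\infty} u \sin(b u)\, e^{- \frac{u^{2}}{3}}\, du = \frac{3 b}{2} \int_{-\infty}^{\infty} \cos(b u)\, e^{- \frac{u^{2}}{3}}\, du,$$
so $I'(b) = - \frac{3 b}{2}\, I(b)$.

This is a separable first-order ODE; solving with the initial condition $I(0) = \int_{-\infty}^{\infty} - 4 e^{- \frac{u^{2}}{3}}\,du = - 4 \sqrt{3} \sqrt{\pi}$ gives
$$I(b) = - 4 \sqrt{3} \sqrt{\pi} e^{- \frac{3 b^{2}}{4}}.$$

Setting $b = \frac{5}{3}$:
$$I = - \frac{4 \sqrt{3} \sqrt{\pi}}{e^{\frac{25}{12}}}.$$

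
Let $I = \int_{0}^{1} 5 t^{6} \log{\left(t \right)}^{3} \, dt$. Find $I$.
$- \frac{30}{2401}$

Start from the elementary integral
$$J(a) = \int_{0}^{1} 5 t^{a} \, dt = \frac{5}{a + 1}.$$

Differentiating under the integral sign brings down a factor of $\ln t$:
$$\frac{dJ}{da} = \int_{0}^{1} 5 t^{a} \log{\left(t \right)} \, dt = - \frac{5}{\left(a + 1\right)^{2}}.$$

Repeating $3$ times in total — each differentiation brings down another $\ln t$ — gives
$$\frac{d^{3}J}{da^{3}} = \int_{0}^{1} 5 t^{a} \log{\left(t \right)}^{3} \, dt = - \frac{30}{\left(a + 1\right)^{4}},$$
and the integrand here is exactly the target integrand, so $I = - \frac{30}{\left(a + 1\right)^{4}}$.

Setting $a = 6$:
$$I = - \frac{30}{2401}.$$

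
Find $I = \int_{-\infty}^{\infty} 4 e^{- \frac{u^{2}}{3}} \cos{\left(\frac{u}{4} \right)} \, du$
$\frac{4 \sqrt{3} \sqrt{\pi}}{e^{\frac{3}{64}}}$

Treat the cosine frequency as a parameter and define $I(b) = \int_{-\infty}^{\infty} 4 e^{- \frac{u^{2}}{3}} \cos{\left(b u \right)} \, du$.

Differentiating under the integral sign,
$$I'(b) = \int_{-\infty}^{\infty} - 4 u e^{- \frac{u^{2}}{3}} \sin{\left(b u \right)} \, du.$$

Integrate $\int_{-\infty}^{\infty} u \sin(b u)\, e^{- \frac{u^{2}}{3}}\, du$ by parts with $w = \sin(b u)$ and $dv = u\, e^{- \frac{u^{2}}{3}}\, du$, giving $v = - \frac{3 e^{- \frac{u^{2}}{3}}}{2}$. The boundary term vanishes and
$$\int_{-\infty}^{\infty} u \sin(b u)\, e^{- \frac{u^{2}}{3}}\, du = \frac{3 b}{2} \int_{-\infty}^{\infty} \cos(b u)\, e^{- \frac{u^{2}}{3}}\, du,$$
so $I'(b) = - \frac{3 b}{2}\, I(b)$.

This is a separable first-order ODE; solving with the initial condition $I(0) = \int_{-\infty}^{\infty} 4 e^{- \frac{u^{2}}{3}}\,du = 4 \sqrt{3} \sqrt{\pi}$ gives
$$I(b) = 4 \sqrt{3} \sqrt{\pi} e^{- \frac{3 b^{2}}{4}}.$$

Setting $b = \frac{1}{4}$:
$$I = \frac{4 \sqrt{3} \sqrt{\pi}}{e^{\frac{3}{64}}}.$$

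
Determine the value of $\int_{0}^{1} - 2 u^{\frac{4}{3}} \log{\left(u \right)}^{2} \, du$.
$- \frac{108}{343}$

Begin with the known integral
$$J(a) = \int_{0}^{1} - 2 u^{a} \, du = - \frac{2}{a + 1}.$$

Differentiating under the integral sign brings down a factor of $\ln u$:
$$\frac{dJ}{da} = \int_{0}^{1} - 2 u^{a} \log{\left(u \right)} \, du = \frac{2}{\left(a + 1\right)^{2}}.$$

Repeating twice in total — each differentiation brings down another $\ln u$ — gives
$$\frac{d^{2}J}{da^{2}} = \int_{0}^{1} - 2 u^{a} \log{\left(u \right)}^{2} \, du = - \frac{4}{\left(a + 1\right)^{3}},$$
and the integrand here is exactly the target integrand, so $I = - \frac{4}{\left(a + 1\right)^{3}}$.

Setting $a = \frac{4}{3}$:
$$I = - \frac{108}{343}.$$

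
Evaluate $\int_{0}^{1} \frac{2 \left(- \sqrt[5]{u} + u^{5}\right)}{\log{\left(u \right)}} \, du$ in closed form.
$\log{\left(25 \right)}$

Introduce a parameter $a$ in the exponent: let $I(a) = \int_{0}^{1} \frac{2 \left(- \sqrt[5]{u} + u^{a}\right)}{\log{\left(u \right)}} \, du$.

Since $\dfrac{\partial}{\partial a}\,u^{a} = u^{a} \ln u$, the $\ln u$ in the denominator cancels and
$$\frac{dI}{da} = \int_{0}^{1} 2 u^{a} \, du = 2 \left[\frac{u^{a+1}}{a+1}\right]_0^1 = \frac{2}{a + 1}.$$

Integrating with respect to $a$ gives $I(a) = \log{\left(\frac{25 \left(a + 1\right)^{2}}{36} \right)} + C$.

At $a = \frac{1}{5}$ the integrand is identically $0$, so $I(\frac{1}{5}) = 0$. The closed form gives $0$, hence $C = 0$.

Setting $a = 5$:
$$I = \log{\left(25 \right)}.$$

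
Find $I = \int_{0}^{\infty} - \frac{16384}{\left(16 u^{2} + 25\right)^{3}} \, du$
$- \frac{768 \pi}{3125}$

Recall the elementary integral
$$J(a) = \int_{0}^{\infty} - \frac{4}{a^{2} + u^{2}} \, du = - \frac{2 \pi}{a}.$$

Differentiating under the integral sign with respect to $a$,
$$\frac{dJ}{da} = \int_{0}^{\infty} \frac{8 a}{\left(a^{2} + u^{2}\right)^{2}} \, du = \frac{2 \pi}{a^{2}},$$
so $\int_{0}^{\infty} - \frac{4}{\left(a^{2} + u^{2}\right)^{2}} \, du = - \frac{\pi}{a^{3}}$.

Repeating — each differentiation of $1/(u^2+a^2)^j$ produces $-2ja/(u^2+a^2)^{j+1}$ — and dividing through by $-2ja$ at each step yields, after $2$ differentiations in total,
$$\int_{0}^{\infty} - \frac{4}{\left(a^{2} + u^{2}\right)^{3}} \, du = - \frac{3 \pi}{4 a^{5}}.$$

Setting $a = \frac{5}{4}$:
$$I = - \frac{768 \pi}{3125}.$$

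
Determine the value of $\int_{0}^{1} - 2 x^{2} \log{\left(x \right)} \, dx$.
$\frac{2}{9}$

Begin with the known integral
$$J(a) = \int_{0}^{1} - 2 x^{a} \, dx = - \frac{2}{a + 1}.$$

Differentiating under the integral sign brings down a factor of $\ln x$:
$$\frac{dJ}{da} = \int_{0}^{1} - 2 x^{a} \log{\left(x \right)} \, dx = \frac{2}{\left(a + 1\right)^{2}}.$$

The integral on the left is $I$, so $I = \frac{2}{\left(a + 1\right)^{2}}$.

Setting $a = 2$:
$$I = \frac{2}{9}.$$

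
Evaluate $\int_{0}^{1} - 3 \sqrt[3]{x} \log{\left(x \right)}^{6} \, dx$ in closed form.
$- \frac{295245}{1024}$

Start from the elementary integral
$$J(a) = \int_{0}^{1} - 3 x^{a} \, dx = - \frac{3}{a + 1}.$$

Differentiating under the integral sign brings down a factor of $\ln x$:
$$\frac{dJ}{da} = \int_{0}^{1} - 3 x^{a} \log{\left(x \right)} \, dx = \frac{3}{\left(a + 1\right)^{2}}.$$

Repeating $6$ times in total — each differentiation brings down another $\ln x$ — gives
$$\frac{d^{6}J}{da^{6}} = \int_{0}^{1} - 3 x^{a} \log{\left(x \right)}^{6} \, dx = - \frac{2160}{\left(a + 1\right)^{7}},$$
and the integrand here is exactly the target integrand, so $I = - \frac{2160}{\left(a + 1\right)^{7}}$.

Setting $a = \frac{1}{3}$:
$$I = - \frac{295245}{1024}.$$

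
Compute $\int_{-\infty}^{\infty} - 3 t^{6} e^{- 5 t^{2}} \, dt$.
$- \frac{9 \sqrt{5} \sqrt{\pi}}{1000}$

Consider the simpler parametrised integral
$$J(a) = \int_{-\infty}^{\infty} - 3 e^{- a t^{2}} \, dt = - \frac{3 \sqrt{\pi}}{\sqrt{a}}.$$

Differentiating under the integral sign brings down a factor of $(-t^2)$:
$$\frac{dJ}{da} = \int_{-\infty}^{\infty} 3 t^{2} e^{- a t^{2}} \, dt = \frac{3 \sqrt{\pi}}{2 a^{\frac{3}{2}}}.$$

Repeating $3$ times in total — each differentiation brings down another $(-t^2)$ — gives
$$\frac{d^{3}J}{da^{3}} = \int_{-\infty}^{\infty} 3 t^{6} e^{- a t^{2}} \, dt = \frac{45 \sqrt{\pi}}{8 a^{\frac{7}{2}}},$$
and the integrand here is $(-1)^{3}$ times the target integrand, so $I = (-1)^{3}\,\frac{d^{3}J}{da^{3}} = - \frac{45 \sqrt{\pi}}{8 a^{\frac{7}{2}}}$.

Setting $a = 5$:
$$I = - \frac{9 \sqrt{5} \sqrt{\pi}}{1000}.$$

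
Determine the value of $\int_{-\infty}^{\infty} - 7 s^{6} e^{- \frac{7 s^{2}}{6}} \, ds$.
$- \frac{405 \sqrt{42} \sqrt{\pi}}{343}$

Begin with the known integral
$$J(a) = \int_{-\infty}^{\infty} - 7 e^{- a s^{2}} \, ds = - \frac{7 \sqrt{\pi}}{\sqrt{a}}.$$

Differentiating under the integral sign brings down a factor of $(-s^2)$:
$$\frac{dJ}{da} = \int_{-\infty}^{\infty} 7 s^{2} e^{- a s^{2}} \, ds = \frac{7 \sqrt{\pi}}{2 a^{\frac{3}{2}}}.$$

Repeating $3$ times in total — each differentiation brings down another $(-s^2)$ — gives
$$\frac{d^{3}J}{da^{3}} = \int_{-\infty}^{\infty} 7 s^{6} e^{- a s^{2}} \, ds = \frac{105 \sqrt{\pi}}{8 a^{\frac{7}{2}}},$$
and the integrand here is $(-1)^{3}$ times the target integrand, so $I = (-1)^{3}\,\frac{d^{3}J}{da^{3}} = - \frac{105 \sqrt{\pi}}{8 a^{\frac{7}{2}}}$.

Setting $a = \frac{7}{6}$:
$$I = - \frac{405 \sqrt{42} \sqrt{\pi}}{343}.$$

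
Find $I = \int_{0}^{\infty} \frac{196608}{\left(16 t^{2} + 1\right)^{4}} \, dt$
$7680 \pi$

Start from the standard arctangent integral
$$J(a) = \int_{0}^{\infty} \frac{3}{a^{2} + t^{2}} \, dt = \frac{3 \pi}{2 a}.$$

Differentiating under the integral sign with respect to $a$,
$$\frac{dJ}{da} = \int_{0}^{\infty} - \frac{6 a}{\left(a^{2} + t^{2}\right)^{2}} \, dt = - \frac{3 \pi}{2 a^{2}},$$
so $\int_{0}^{\infty} \frac{3}{\left(a^{2} + t^{2}\right)^{2}} \, dt = \frac{3 \pi}{4 a^{3}}$.

Repeating — each differentiation of $1/(t^2+a^2)^j$ produces $-2ja/(t^2+a^2)^{j+1}$ — and dividing through by $-2ja$ at each step yields, after $3$ differentiations in total,
$$\int_{0}^{\infty} \frac{3}{\left(a^{2} + t^{2}\right)^{4}} \, dt = \frac{15 \pi}{32 a^{7}}.$$

Setting $a = \frac{1}{4}$:
$$I = 7680 \pi.$$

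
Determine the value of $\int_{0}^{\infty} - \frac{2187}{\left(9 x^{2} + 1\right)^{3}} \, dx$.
$- \frac{2187 \pi}{16}$

Recall the elementary integral
$$J(a) = \int_{0}^{\infty} - \frac{3}{a^{2} + x^{2}} \, dx = - \frac{3 \pi}{2 a}.$$

Differentiating under the integral sign with respect to $a$,
$$\frac{dJ}{da} = \int_{0}^{\infty} \frac{6 a}{\left(a^{2} + x^{2}\right)^{2}} \, dx = \frac{3 \pi}{2 a^{2}},$$
so $\int_{0}^{\infty} - \frac{3}{\left(a^{2} + x^{2}\right)^{2}} \, dx = - \frac{3 \pi}{4 a^{3}}$.

Repeating — each differentiation of $1/(x^2+a^2)^j$ produces $-2ja/(x^2+a^2)^{j+1}$ — and dividing through by $-2ja$ at each step yields, after $2$ differentiations in total,
$$\int_{0}^{\infty} - \frac{3}{\left(a^{2} + x^{2}\right)^{3}} \, dx = - \frac{9 \pi}{16 a^{5}}.$$

Setting $a = \frac{1}{3}$:
$$I = - \frac{2187 \pi}{16}.$$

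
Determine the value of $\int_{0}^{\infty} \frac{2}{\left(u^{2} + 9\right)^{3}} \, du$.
$\frac{\pi}{648}$

Recall the elementary integral
$$J(a) = \int_{0}^{\infty} \frac{2}{a^{2} + u^{2}} \, du = \frac{\pi}{a}.$$

Differentiating under the integral sign with respect to $a$,
$$\frac{dJ}{da} = \int_{0}^{\infty} - \frac{4 a}{\left(a^{2} + u^{2}\right)^{2}} \, du = - \frac{\pi}{a^{2}},$$
so $\int_{0}^{\infty} \frac{2}{\left(a^{2} + u^{2}\right)^{2}} \, du = \frac{\pi}{2 a^{3}}$.

Repeating — each differentiation of $1/(u^2+a^2)^j$ produces $-2ja/(u^2+a^2)^{j+1}$ — and dividing through by $-2ja$ at each step yields, after $2$ differentiations in total,
$$\int_{0}^{\infty} \frac{2}{\left(a^{2} + u^{2}\right)^{3}} \, du = \frac{3 \pi}{8 a^{5}}.$$

Setting $a = 3$:
$$I = \frac{\pi}{648}.$$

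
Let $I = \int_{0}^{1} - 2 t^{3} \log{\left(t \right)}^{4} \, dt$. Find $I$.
$- \frac{3}{64}$

Begin with the known integral
$$J(a) = \int_{0}^{1} - 2 t^{a} \, dt = - \frac{2}{a + 1}.$$

Differentiating under the integral sign brings down a factor of $\ln t$:
$$\frac{dJ}{da} = \int_{0}^{1} - 2 t^{a} \log{\left(t \right)} \, dt = \frac{2}{\left(a + 1\right)^{2}}.$$

Repeating $4$ times in total — each differentiation brings down another $\ln t$ — gives
$$\frac{d^{4}J}{da^{4}} = \int_{0}^{1} - 2 t^{a} \log{\left(t \right)}^{4} \, dt = - \frac{48}{\left(a + 1\right)^{5}},$$
and the integrand here is exactly the target integrand, so $I = - \frac{48}{\left(a + 1\right)^{5}}$.

Setting $a = 3$:
$$I = - \frac{3}{64}.$$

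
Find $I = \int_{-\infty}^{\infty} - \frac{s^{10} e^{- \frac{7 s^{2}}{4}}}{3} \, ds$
$- \frac{2880 \sqrt{7} \sqrt{\pi}}{16807}$

Consider the simpler parametrised integral
$$J(a) = \int_{-\infty}^{\infty} - \frac{e^{- a s^{2}}}{3} \, ds = - \frac{\sqrt{\pi}}{3 \sqrt{a}}.$$

Differentiating under the integral sign brings down a factor of $(-s^2)$:
$$\frac{dJ}{da} = \int_{-\infty}^{\infty} \frac{s^{2} e^{- a s^{2}}}{3} \, ds = \frac{\sqrt{\pi}}{6 a^{\frac{3}{2}}}.$$

Repeating $5$ times in total — each differentiation brings down another $(-s^2)$ — gives
$$\frac{d^{5}J}{da^{5}} = \int_{-\infty}^{\infty} \frac{s^{10} e^{- a s^{2}}}{3} \, ds = \frac{315 \sqrt{\pi}}{32 a^{\frac{11}{2}}},$$
and the integrand here is $(-1)^{5}$ times the target integrand, so $I = (-1)^{5}\,\frac{d^{5}J}{da^{5}} = - \frac{315 \sqrt{\pi}}{32 a^{\frac{11}{2}}}$.

Setting $a = \frac{7}{4}$:
$$I = - \frac{2880 \sqrt{7} \sqrt{\pi}}{16807}.$$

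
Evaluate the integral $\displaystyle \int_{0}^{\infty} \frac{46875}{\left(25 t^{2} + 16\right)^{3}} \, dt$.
$\frac{28125 \pi}{16384}$

Recall the elementary integral
$$J(a) = \int_{0}^{\infty} \frac{3}{a^{2} + t^{2}} \, dt = \frac{3 \pi}{2 a}.$$

Differentiating under the integral sign with respect to $a$,
$$\frac{dJ}{da} = \int_{0}^{\infty} - \frac{6 a}{\left(a^{2} + t^{2}\right)^{2}} \, dt = - \frac{3 \pi}{2 a^{2}},$$
so $\int_{0}^{\infty} \frac{3}{\left(a^{2} + t^{2}\right)^{2}} \, dt = \frac{3 \pi}{4 a^{3}}$.

Repeating — each differentiation of $1/(t^2+a^2)^j$ produces $-2ja/(t^2+a^2)^{j+1}$ — and dividing through by $-2ja$ at each step yields, after $2$ differentiations in total,
$$\int_{0}^{\infty} \frac{3}{\left(a^{2} + t^{2}\right)^{3}} \, dt = \frac{9 \pi}{16 a^{5}}.$$

Setting $a = \frac{4}{5}$:
$$I = \frac{28125 \pi}{16384}.$$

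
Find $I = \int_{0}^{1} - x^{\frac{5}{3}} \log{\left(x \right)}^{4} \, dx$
$- \frac{729}{4096}$

Begin with the known integral
$$J(a) = \int_{0}^{1} - x^{a} \, dx = - \frac{1}{a + 1}.$$

Differentiating under the integral sign brings down a factor of $\ln x$:
$$\frac{dJ}{da} = \int_{0}^{1} - x^{a} \log{\left(x \right)} \, dx = \frac{1}{\left(a + 1\right)^{2}}.$$

Repeating $4$ times in total — each differentiation brings down another $\ln x$ — gives
$$\frac{d^{4}J}{da^{4}} = \int_{0}^{1} - x^{a} \log{\left(x \right)}^{4} \, dx = - \frac{24}{\left(a + 1\right)^{5}},$$
and the integrand here is exactly the target integrand, so $I = - \frac{24}{\left(a + 1\right)^{5}}$.

Setting $a = \frac{5}{3}$:
$$I = - \frac{729}{4096}.$$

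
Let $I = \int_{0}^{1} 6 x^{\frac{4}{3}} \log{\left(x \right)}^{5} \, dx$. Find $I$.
$- \frac{524880}{117649}$

Consider the simpler parametrised integral
$$J(a) = \int_{0}^{1} 6 x^{a} \, dx = \frac{6}{a + 1}.$$

Differentiating under the integral sign brings down a factor of $\ln x$:
$$\frac{dJ}{da} = \int_{0}^{1} 6 x^{a} \log{\left(x \right)} \, dx = - \frac{6}{\left(a + 1\right)^{2}}.$$

Repeating $5$ times in total — each differentiation brings down another $\ln x$ — gives
$$\frac{d^{5}J}{da^{5}} = \int_{0}^{1} 6 x^{a} \log{\left(x \right)}^{5} \, dx = - \frac{720}{\left(a + 1\right)^{6}},$$
and the integrand here is exactly the target integrand, so $I = - \frac{720}{\left(a + 1\right)^{6}}$.

Setting $a = \frac{4}{3}$:
$$I = - \frac{524880}{117649}.$$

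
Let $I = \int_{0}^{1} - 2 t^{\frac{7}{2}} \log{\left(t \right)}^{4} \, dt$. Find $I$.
$- \frac{512}{19683}$

Consider the simpler parametrised integral
$$J(a) = \int_{0}^{1} - 2 t^{a} \, dt = - \frac{2}{a + 1}.$$

Differentiating under the integral sign brings down a factor of $\ln t$:
$$\frac{dJ}{da} = \int_{0}^{1} - 2 t^{a} \log{\left(t \right)} \, dt = \frac{2}{\left(a + 1\right)^{2}}.$$

Repeating $4$ times in total — each differentiation brings down another $\ln t$ — gives
$$\frac{d^{4}J}{da^{4}} = \int_{0}^{1} - 2 t^{a} \log{\left(t \right)}^{4} \, dt = - \frac{48}{\left(a + 1\right)^{5}},$$
and the integrand here is exactly the target integrand, so $I = - \frac{48}{\left(a + 1\right)^{5}}$.

Setting $a = \frac{7}{2}$:
$$I = - \frac{512}{19683}.$$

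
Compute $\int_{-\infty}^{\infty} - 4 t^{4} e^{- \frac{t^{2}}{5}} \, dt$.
$- 75 \sqrt{5} \sqrt{\pi}$

Consider the simpler parametrised integral
$$J(a) = \int_{-\infty}^{\infty} - 4 e^{- a t^{2}} \, dt = - \frac{4 \sqrt{\pi}}{\sqrt{a}}.$$

Differentiating under the integral sign brings down a factor of $(-t^2)$:
$$\frac{dJ}{da} = \int_{-\infty}^{\infty} 4 t^{2} e^{- a t^{2}} \, dt = \frac{2 \sqrt{\pi}}{a^{\frac{3}{2}}}.$$

Repeating twice in total — each differentiation brings down another $(-t^2)$ — gives
$$\frac{d^{2}J}{da^{2}} = \int_{-\infty}^{\infty} - 4 t^{4} e^{- a t^{2}} \, dt = - \frac{3 \sqrt{\pi}}{a^{\frac{5}{2}}},$$
and the integrand here is exactly the target integrand, so $I = - \frac{3 \sqrt{\pi}}{a^{\frac{5}{2}}}$.

Setting $a = \frac{1}{5}$:
$$I = - 75 \sqrt{5} \sqrt{\pi}.$$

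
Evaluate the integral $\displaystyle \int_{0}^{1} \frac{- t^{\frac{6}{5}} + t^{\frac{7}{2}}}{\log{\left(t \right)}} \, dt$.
$\log{\left(\frac{45}{22} \right)}$

Replace the exponent $\frac{7}{2}$ by a parameter $a$: let $I(a) = \int_{0}^{1} \frac{- t^{\frac{6}{5}} + t^{a}}{\log{\left(t \right)}} \, dt$.

Since $\dfrac{\partial}{\partial a}\,t^{a} = t^{a} \ln t$, the $\ln t$ in the denominator cancels and
$$\frac{dI}{da} = \int_{0}^{1} t^{a} \, dt = \left[\frac{t^{a+1}}{a+1}\right]_0^1 = \frac{1}{a + 1}.$$

Integrating with respect to $a$ gives $I(a) = \log{\left(\frac{5 a}{11} + \frac{5}{11} \right)} + C$.

At $a = \frac{6}{5}$ the integrand is identically $0$, so $I(\frac{6}{5}) = 0$. The closed form gives $0$, hence $C = 0$.

Setting $a = \frac{7}{2}$:
$$I = \log{\left(\frac{45}{22} \right)}.$$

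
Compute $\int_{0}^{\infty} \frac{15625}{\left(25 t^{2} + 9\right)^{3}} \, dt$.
$\frac{3125 \pi}{1296}$

Recall the elementary integral
$$J(a) = \int_{0}^{\infty} \frac{1}{a^{2} + t^{2}} \, dt = \frac{\pi}{2 a}.$$

Differentiating under the integral sign with respect to $a$,
$$\frac{dJ}{da} = \int_{0}^{\infty} - \frac{2 a}{\left(a^{2} + t^{2}\right)^{2}} \, dt = - \frac{\pi}{2 a^{2}},$$
so $\int_{0}^{\infty} \frac{1}{\left(a^{2} + t^{2}\right)^{2}} \, dt = \frac{\pi}{4 a^{3}}$.

Repeating — each differentiation of $1/(t^2+a^2)^j$ produces $-2ja/(t^2+a^2)^{j+1}$ — and dividing through by $-2ja$ at each step yields, after $2$ differentiations in total,
$$\int_{0}^{\infty} \frac{1}{\left(a^{2} + t^{2}\right)^{3}} \, dt = \frac{3 \pi}{16 a^{5}}.$$

Setting $a = \frac{3}{5}$:
$$I = \frac{3125 \pi}{1296}.$$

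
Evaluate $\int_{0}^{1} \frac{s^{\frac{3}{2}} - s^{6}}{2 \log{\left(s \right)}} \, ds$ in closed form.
$\log{\left(\frac{\sqrt{70}}{14} \right)}$

Introduce a parameter $a$ in the exponent: let $I(a) = \int_{0}^{1} \frac{s^{\frac{3}{2}} - s^{a}}{2 \log{\left(s \right)}} \, ds$.

Since $\dfrac{\partial}{\partial a}\,s^{a} = s^{a} \ln s$, the $\ln s$ in the denominator cancels and
$$\frac{dI}{da} = \int_{0}^{1} - \frac{1}{2} s^{a} \, ds = - \frac{1}{2} \left[\frac{s^{a+1}}{a+1}\right]_0^1 = - \frac{1}{2 a + 2}.$$

Integrating with respect to $a$ gives $I(a) = - \frac{\log{\left(a + 1 \right)}}{2} - \frac{\log{\left(2 \right)}}{2} + \frac{\log{\left(5 \right)}}{2} + C$.

At $a = \frac{3}{2}$ the integrand is identically $0$, so $I(\frac{3}{2}) = 0$. The closed form gives $0$, hence $C = 0$.

Setting $a = 6$:
$$I = \log{\left(\frac{\sqrt{70}}{14} \right)}.$$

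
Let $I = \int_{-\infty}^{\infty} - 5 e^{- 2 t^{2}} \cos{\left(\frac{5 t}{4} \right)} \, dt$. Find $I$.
$- \frac{5 \sqrt{2} \sqrt{\pi}}{2 e^{\frac{25}{128}}}$

Define $I(b) = \int_{-\infty}^{\infty} - 5 e^{- 2 t^{2}} \cos{\left(b t \right)} \, dt$.

Differentiating under the integral sign,
$$I'(b) = \int_{-\infty}^{\infty} 5 t e^{- 2 t^{2}} \sin{\left(b t \right)} \, dt.$$

Integrate $\int_{-\infty}^{\infty} t \sin(b t)\, e^{- 2 t^{2}}\, dt$ by parts with $u = \sin(b t)$ and $dv = t\, e^{- 2 t^{2}}\, dt$, giving $v = - \frac{e^{- 2 t^{2}}}{4}$. The boundary term vanishes and
$$\int_{-\infty}^{\infty} t \sin(b t)\, e^{- 2 t^{2}}\, dt = \frac{b}{4} \int_{-\infty}^{\infty} \cos(b t)\, e^{- 2 t^{2}}\, dt,$$
so $I'(b) = - \frac{b}{4}\, I(b)$.

This is a separable first-order ODE; solving with the initial condition $I(0) = \int_{-\infty}^{\infty} - 5 e^{- 2 t^{2}}\,dt = - \frac{5 \sqrt{2} \sqrt{\pi}}{2}$ gives
$$I(b) = - \frac{5 \sqrt{2} \sqrt{\pi} e^{- \frac{b^{2}}{8}}}{2}.$$

Setting $b = \frac{5}{4}$:
$$I = - \frac{5 \sqrt{2} \sqrt{\pi}}{2 e^{\frac{25}{128}}}.$$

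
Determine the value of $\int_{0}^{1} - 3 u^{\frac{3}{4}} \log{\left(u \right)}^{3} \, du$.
$\frac{4608}{2401}$

Begin with the known integral
$$J(a) = \int_{0}^{1} - 3 u^{a} \, du = - \frac{3}{a + 1}.$$

Differentiating under the integral sign brings down a factor of $\ln u$:
$$\frac{dJ}{da} = \int_{0}^{1} - 3 u^{a} \log{\left(u \right)} \, du = \frac{3}{\left(a + 1\right)^{2}}.$$

Repeating $3$ times in total — each differentiation brings down another $\ln u$ — gives
$$\frac{d^{3}J}{da^{3}} = \int_{0}^{1} - 3 u^{a} \log{\left(u \right)}^{3} \, du = \frac{18}{\left(a + 1\right)^{4}},$$
and the integrand here is exactly the target integrand, so $I = \frac{18}{\left(a + 1\right)^{4}}$.

Setting $a = \frac{3}{4}$:
$$I = \frac{4608}{2401}.$$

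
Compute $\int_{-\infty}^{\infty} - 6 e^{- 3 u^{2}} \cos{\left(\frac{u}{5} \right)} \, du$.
$- \frac{2 \sqrt{3} \sqrt{\pi}}{e^{\frac{1}{300}}}$

Treat the cosine frequency as a parameter and define $I(b) = \int_{-\infty}^{\infty} - 6 e^{- 3 u^{2}} \cos{\left(b u \right)} \, du$.

Differentiating under the integral sign,
$$I'(b) = \int_{-\infty}^{\infty} 6 u e^{- 3 u^{2}} \sin{\left(b u \right)} \, du.$$

Integrate $\int_{-\infty}^{\infty} u \sin(b u)\, e^{- 3 u^{2}}\, du$ by parts with $w = \sin(b u)$ and $dv = u\, e^{- 3 u^{2}}\, du$, giving $v = - \frac{e^{- 3 u^{2}}}{6}$. The boundary term vanishes and
$$\int_{-\infty}^{\infty} u \sin(b u)\, e^{- 3 u^{2}}\, du = \frac{b}{6} \int_{-\infty}^{\infty} \cos(b u)\, e^{- 3 u^{2}}\, du,$$
so $I'(b) = - \frac{b}{6}\, I(b)$.

This is a separable first-order ODE; solving with the initial condition $I(0) = \int_{-\infty}^{\infty} - 6 e^{- 3 u^{2}}\,du = - 2 \sqrt{3} \sqrt{\pi}$ gives
$$I(b) = - 2 \sqrt{3} \sqrt{\pi} e^{- \frac{b^{2}}{12}}.$$

Setting $b = \frac{1}{5}$:
$$I = - \frac{2 \sqrt{3} \sqrt{\pi}}{e^{\frac{1}{300}}}.$$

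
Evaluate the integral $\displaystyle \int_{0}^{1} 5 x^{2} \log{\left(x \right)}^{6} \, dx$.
$\frac{400}{243}$

Consider the simpler parametrised integral
$$J(a) = \int_{0}^{1} 5 x^{a} \, dx = \frac{5}{a + 1}.$$

Differentiating under the integral sign brings down a factor of $\ln x$:
$$\frac{dJ}{da} = \int_{0}^{1} 5 x^{a} \log{\left(x \right)} \, dx = - \frac{5}{\left(a + 1\right)^{2}}.$$

Repeating $6$ times in total — each differentiation brings down another $\ln x$ — gives
$$\frac{d^{6}J}{da^{6}} = \int_{0}^{1} 5 x^{a} \log{\left(x \right)}^{6} \, dx = \frac{3600}{\left(a + 1\right)^{7}},$$
and the integrand here is exactly the target integrand, so $I = \frac{3600}{\left(a + 1\right)^{7}}$.

Setting $a = 2$:
$$I = \frac{400}{243}.$$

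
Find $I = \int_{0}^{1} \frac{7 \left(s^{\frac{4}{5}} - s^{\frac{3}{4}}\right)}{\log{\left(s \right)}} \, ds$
$\log{\left(\frac{78364164096}{64339296875} \right)}$

Consider the one-parameter family: let $I(a) = \int_{0}^{1} \frac{7 \left(- s^{\frac{3}{4}} + s^{a}\right)}{\log{\left(s \right)}} \, ds$.

Since $\dfrac{\partial}{\partial a}\,s^{a} = s^{a} \ln s$, the $\ln s$ in the denominator cancels and
$$\frac{dI}{da} = \int_{0}^{1} 7 s^{a} \, ds = 7 \left[\frac{s^{a+1}}{a+1}\right]_0^1 = \frac{7}{a + 1}.$$

Integrating with respect to $a$ gives $I(a) = \log{\left(\frac{16384 \left(a + 1\right)^{7}}{823543} \right)} + C$.

At $a = \frac{3}{4}$ the integrand is identically $0$, so $I(\frac{3}{4}) = 0$. The closed form gives $0$, hence $C = 0$.

Setting $a = \frac{4}{5}$:
$$I = \log{\left(\frac{78364164096}{64339296875} \right)}.$$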